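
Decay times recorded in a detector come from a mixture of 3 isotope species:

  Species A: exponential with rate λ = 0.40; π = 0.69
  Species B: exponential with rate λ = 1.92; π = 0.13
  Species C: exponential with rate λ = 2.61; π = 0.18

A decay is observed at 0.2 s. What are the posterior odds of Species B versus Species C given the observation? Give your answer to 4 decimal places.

0.6099

Since P(k|x) ∝ π_k f_k(x), the posterior odds are π_i f_i(x) / (π_j f_j(x)).
Component likelihoods at x = 0.2 s:
  f_A = 0.369247
  f_B = 1.30777
  f_C = 1.5486
Odds = (0.13/0.18) × (1.30777/1.5486) = 0.722222 × 0.844488 ≈ 0.6099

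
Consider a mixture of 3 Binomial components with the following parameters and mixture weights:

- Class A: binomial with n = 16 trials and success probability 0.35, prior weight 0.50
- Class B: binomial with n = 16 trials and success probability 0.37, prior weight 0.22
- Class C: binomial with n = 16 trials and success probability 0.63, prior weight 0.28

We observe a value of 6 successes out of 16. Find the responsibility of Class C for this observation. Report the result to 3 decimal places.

P(component k | x) = π_k·f_k(x) / marginal(x), where marginal(x) = Σ_j π_j·f_j(x).
Binomial probabilities:
  p_A = C(16,6)·0.35^6·0.65^10 = 8008·0.00183827·0.0134627 = 0.198183
  p_B = C(16,6)·0.37^6·0.63^10 = 8008·0.00256573·0.0098493 = 0.202367
  p_C = C(16,6)·0.63^6·0.37^10 = 8008·0.0625235·4.80858e-05 = 0.024076
Weight by the priors:
  π_A·p_A = 0.50 × 0.198183 = 0.0990914
  π_B·p_B = 0.22 × 0.202367 = 0.0445208
  π_C·p_C = 0.28 × 0.024076 = 0.00674128
Sum: 0.0990914 + 0.0445208 + 0.00674128 = 0.150353
P(Class C | x) = 0.00674128 / 0.150353 ≈ 0.045

0.045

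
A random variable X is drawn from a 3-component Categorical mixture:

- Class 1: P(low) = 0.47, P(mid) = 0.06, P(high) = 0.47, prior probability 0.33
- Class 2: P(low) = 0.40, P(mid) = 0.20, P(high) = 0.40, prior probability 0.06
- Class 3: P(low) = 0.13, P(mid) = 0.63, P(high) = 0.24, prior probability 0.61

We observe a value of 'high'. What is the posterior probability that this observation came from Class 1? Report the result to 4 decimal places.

By Bayes' theorem, P(k | x) = w_k f_k(x) / Σ_j w_j f_j(x).
Component likelihoods at x = 'high':
  L_1 = P(high | comp) = 0.47
  L_2 = P(high | comp) = 0.40
  L_3 = P(high | comp) = 0.24
Multiply by the mixture weights:
  w_1·L_1 = 0.33 × 0.47 = 0.1551
  w_2·L_2 = 0.06 × 0.4 = 0.024
  w_3·L_3 = 0.61 × 0.24 = 0.1464
Marginal: 0.1551 + 0.024 + 0.1464 = 0.3255
P(Class 1 | data) ≈ 0.4765

0.4765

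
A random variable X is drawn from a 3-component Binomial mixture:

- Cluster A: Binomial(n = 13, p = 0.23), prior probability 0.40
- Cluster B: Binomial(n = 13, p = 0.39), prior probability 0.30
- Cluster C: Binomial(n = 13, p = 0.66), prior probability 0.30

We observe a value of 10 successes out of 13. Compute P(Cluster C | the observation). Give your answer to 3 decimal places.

By Bayes' theorem, P(k | x) = π_k f_k(x) / Σ_j π_j f_j(x).
Binomial probabilities:
  L_A = C(13,10)·0.23^10·0.77^3 = 286·4.14265e-07·0.456533 = 5.40899e-05
  L_B = C(13,10)·0.39^10·0.61^3 = 286·8.14041e-05·0.226981 = 0.00528447
  L_C = C(13,10)·0.66^10·0.34^3 = 286·0.0156834·0.039304 = 0.176296
Unnormalised posteriors:
  π_A·L_A = 0.40 × 5.40899e-05 = 2.1636e-05
  π_B·L_B = 0.30 × 0.00528447 = 0.00158534
  π_C·L_C = 0.30 × 0.176296 = 0.0528888
Denominator: 2.1636e-05 + 0.00158534 + 0.0528888 = 0.0544957
P(Cluster C | the observation) ≈ 0.971

0.971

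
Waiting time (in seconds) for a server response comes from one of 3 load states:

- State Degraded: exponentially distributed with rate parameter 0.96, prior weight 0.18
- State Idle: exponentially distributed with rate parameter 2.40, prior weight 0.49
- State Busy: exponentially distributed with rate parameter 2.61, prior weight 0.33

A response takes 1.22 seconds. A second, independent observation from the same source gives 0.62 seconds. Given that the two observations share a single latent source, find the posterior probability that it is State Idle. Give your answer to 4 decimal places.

Apply Bayes' rule: the posterior for each component is proportional to its prior times its likelihood at x.
Since both observations come from the same component, the likelihood for component k is f_k(x₁)·f_k(x₂).
  f_Degraded = [0.297595] × [0.529394] = 0.157545
  f_Idle = [0.128409] × [0.541977] = 0.069595
  f_Busy = [0.108084] × [0.517446] = 0.0559275
Prior × likelihood for each component:
  π_Degraded·f_Degraded = 0.18 × 0.157545 = 0.0283581
  π_Idle·f_Idle = 0.49 × 0.069595 = 0.0341016
  π_Busy·f_Busy = 0.33 × 0.0559275 = 0.0184561
Sum: 0.0283581 + 0.0341016 + 0.0184561 = 0.0809157
P(State Idle | x₁,x₂) = 0.0341016 / 0.0809157 ≈ 0.4214

0.4214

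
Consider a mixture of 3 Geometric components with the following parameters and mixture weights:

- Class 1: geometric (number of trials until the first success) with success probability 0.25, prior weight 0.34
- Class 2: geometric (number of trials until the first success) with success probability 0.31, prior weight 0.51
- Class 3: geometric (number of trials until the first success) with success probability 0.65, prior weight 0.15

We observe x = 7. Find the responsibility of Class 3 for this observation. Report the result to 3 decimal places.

Posterior ∝ prior × likelihood, so P(k | x) ∝ P(Z=k) f_k(x); normalise over all components.
Component likelihoods at x = 7:
  L_1 = 0.25·(1−0.25)^6 = 0.25·0.177979 = 0.0444946
  L_2 = 0.31·(1−0.31)^6 = 0.31·0.107918 = 0.0334546
  L_3 = 0.65·(1−0.65)^6 = 0.65·0.00183827 = 0.00119487
Weight by the priors:
  P(Z=1)·L_1 = 0.34 × 0.0444946 = 0.0151282
  P(Z=2)·L_2 = 0.51 × 0.0334546 = 0.0170619
  P(Z=3)·L_3 = 0.15 × 0.00119487 = 0.000179231
Sum: 0.0151282 + 0.0170619 + 0.000179231 = 0.0323693
P(Class 3 | 7) ≈ 0.006

0.006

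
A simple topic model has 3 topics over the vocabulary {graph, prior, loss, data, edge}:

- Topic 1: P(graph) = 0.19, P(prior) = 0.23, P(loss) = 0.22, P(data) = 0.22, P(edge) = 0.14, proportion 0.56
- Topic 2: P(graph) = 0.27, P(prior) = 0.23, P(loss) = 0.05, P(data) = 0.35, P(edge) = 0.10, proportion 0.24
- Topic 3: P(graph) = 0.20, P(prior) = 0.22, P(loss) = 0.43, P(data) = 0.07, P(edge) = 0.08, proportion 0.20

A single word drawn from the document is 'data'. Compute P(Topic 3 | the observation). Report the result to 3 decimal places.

0.063

The responsibility of component k is P(Z=k) f_k(x) divided by Σ_j P(Z=j) f_j(x).
Component likelihoods at x = 'data':
  L_1 = P(data | comp) = 0.22
  L_2 = P(data | comp) = 0.35
  L_3 = P(data | comp) = 0.07
Unnormalised posteriors:
  P(Z=1)·L_1 = 0.56 × 0.22 = 0.1232
  P(Z=2)·L_2 = 0.24 × 0.35 = 0.084
  P(Z=3)·L_3 = 0.20 × 0.07 = 0.014
Normaliser: 0.1232 + 0.084 + 0.014 = 0.2212
So the posterior for Topic 3 is 0.014 / 0.2212 ≈ 0.063.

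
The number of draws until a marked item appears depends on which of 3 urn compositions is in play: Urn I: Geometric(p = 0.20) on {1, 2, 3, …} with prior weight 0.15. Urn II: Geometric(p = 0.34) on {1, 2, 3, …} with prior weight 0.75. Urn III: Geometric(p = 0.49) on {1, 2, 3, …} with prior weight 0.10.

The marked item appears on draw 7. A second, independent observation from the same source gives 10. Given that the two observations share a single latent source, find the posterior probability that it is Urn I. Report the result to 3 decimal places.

Posterior ∝ prior × likelihood, so P(k | x) ∝ w_k f_k(x); normalise over all components.
Since both observations come from the same component, the likelihood for component k is f_k(x₁)·f_k(x₂).
  p_I = [0.20·(1−0.20)^6 = 0.20·0.262144 = 0.0524288] × [0.0268435] = 0.00140737
  p_II = [0.34·(1−0.34)^6 = 0.34·0.082654 = 0.0281023] × [0.00807931] = 0.000227048
  p_III = [0.49·(1−0.49)^6 = 0.49·0.0175963 = 0.00862218] × [0.00114374] = 9.86154e-06
Prior × likelihood for each component:
  w_I·p_I = 0.15 × 0.00140737 = 0.000211106
  w_II·p_II = 0.75 × 0.000227048 = 0.000170286
  w_III·p_III = 0.10 × 9.86154e-06 = 9.86154e-07
Evidence: 0.000211106 + 0.000170286 + 9.86154e-07 = 0.000382378
P(Urn I | data) ≈ 0.552

0.552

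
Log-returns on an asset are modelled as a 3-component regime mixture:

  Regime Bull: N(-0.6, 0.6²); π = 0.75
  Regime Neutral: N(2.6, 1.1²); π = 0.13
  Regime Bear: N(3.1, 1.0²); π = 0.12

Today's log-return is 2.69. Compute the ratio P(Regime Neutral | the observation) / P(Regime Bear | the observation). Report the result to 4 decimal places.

The posterior odds equal the prior odds times the likelihood ratio: (π_i/π_j)·(f_i(x)/f_j(x)).
Evaluate each component's likelihood at the observed value:
  f_Bull = (1/(0.6·√(2π)))·exp(−(2.69−-0.6)²/(2·0.6²)) = 0.664904·exp(-15.03347) = 1.967e-07
  f_Neutral = (1/(1.1·√(2π)))·exp(−(2.69−2.6)²/(2·1.1²)) = 0.362675·exp(-0.00335) = 0.361463
  f_Bear = (1/(1.0·√(2π)))·exp(−(2.69−3.1)²/(2·1.0²)) = 0.398942·exp(-0.08405) = 0.366782
Posterior odds = (π_Neutral·f_Neutral) / (π_Bear·f_Bear) = (0.13·0.361463) / (0.12·0.366782) = 0.0469902 / 0.0440138 ≈ 1.0676

1.0676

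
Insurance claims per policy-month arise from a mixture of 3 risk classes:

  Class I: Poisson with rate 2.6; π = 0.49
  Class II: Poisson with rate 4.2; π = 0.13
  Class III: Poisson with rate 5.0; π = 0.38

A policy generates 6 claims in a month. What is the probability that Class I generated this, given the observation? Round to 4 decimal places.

By Bayes' theorem, P(k | x) = w_k f_k(x) / Σ_j w_j f_j(x).
Component likelihoods at x = 6 claims:
  p_I = e^(−2.6)·2.6^6/6! = 0.0318671
  p_II = e^(−4.2)·4.2^6/6! = 0.114321
  p_III = e^(−5.0)·5.0^6/6! = 0.146223
Unnormalised posteriors:
  w_I·p_I = 0.49 × 0.0318671 = 0.0156149
  w_II·p_II = 0.13 × 0.114321 = 0.0148617
  w_III·p_III = 0.38 × 0.146223 = 0.0555647
Denominator: 0.0156149 + 0.0148617 + 0.0555647 = 0.0860413
Responsibility of Class I: 0.0156149 / 0.0860413 ≈ 0.1815

0.1815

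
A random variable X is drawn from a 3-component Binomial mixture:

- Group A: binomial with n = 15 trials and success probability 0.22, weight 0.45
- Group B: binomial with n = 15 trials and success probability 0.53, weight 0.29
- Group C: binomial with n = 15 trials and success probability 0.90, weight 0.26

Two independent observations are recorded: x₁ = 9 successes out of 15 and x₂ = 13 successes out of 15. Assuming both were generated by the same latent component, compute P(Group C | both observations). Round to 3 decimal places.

P(component k | x) = P(Z=k)·f_k(x) / marginal(x), where marginal(x) = Σ_j P(Z=j)·f_j(x).
Since both observations come from the same component, the likelihood for component k is f_k(x₁)·f_k(x₂).
  p_A = [C(15,9)·0.22^9·0.78^6 = 5005·1.20727e-06·0.2252 = 0.00136074] × [1.80665e-07] = 2.45838e-10
  p_B = [C(15,9)·0.53^9·0.47^6 = 5005·0.00329976·0.0107792 = 0.178022] × [0.00603909] = 0.00107509
  p_C = [C(15,9)·0.90^9·0.10^6 = 5005·0.38742·1e-06 = 0.00193904] × [0.266896] = 0.000517522
Weight by the priors:
  P(Z=A)·p_A = 0.45 × 2.45838e-10 = 1.10627e-10
  P(Z=B)·p_B = 0.29 × 0.00107509 = 0.000311776
  P(Z=C)·p_C = 0.26 × 0.000517522 = 0.000134556
Marginal: 1.10627e-10 + 0.000311776 + 0.000134556 = 0.000446332
P(Group C | x₁, x₂) = 0.000134556 / 0.000446332 ≈ 0.301

0.301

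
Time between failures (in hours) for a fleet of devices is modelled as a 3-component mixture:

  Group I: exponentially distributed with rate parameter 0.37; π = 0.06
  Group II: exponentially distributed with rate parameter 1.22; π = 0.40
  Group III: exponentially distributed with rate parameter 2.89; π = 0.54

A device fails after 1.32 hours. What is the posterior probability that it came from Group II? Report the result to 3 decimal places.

0.670

Apply Bayes' rule: the posterior for each component is proportional to its prior times its likelihood at x.
Component likelihoods at x = 1.32 hours:
  p_I = 0.227035
  p_II = 0.243765
  p_III = 0.0637017
Multiply by the mixture weights:
  P(Z=I)·p_I = 0.06 × 0.227035 = 0.0136221
  P(Z=II)·p_II = 0.40 × 0.243765 = 0.0975061
  P(Z=III)·p_III = 0.54 × 0.0637017 = 0.0343989
Evidence: 0.0136221 + 0.0975061 + 0.0343989 = 0.145527
P(Group II | x) = 0.0975061 / 0.145527 ≈ 0.670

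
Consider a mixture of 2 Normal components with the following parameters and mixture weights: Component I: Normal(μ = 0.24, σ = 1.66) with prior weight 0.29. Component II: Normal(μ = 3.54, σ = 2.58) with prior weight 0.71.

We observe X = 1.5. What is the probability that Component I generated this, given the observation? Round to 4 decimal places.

The responsibility of component k is π_k f_k(x) divided by Σ_j π_j f_j(x).
Component likelihoods at x = 1.5:
  L_I = 0.180175
  L_II = 0.113117
Multiply by the mixture weights:
  π_I·L_I = 0.29 × 0.180175 = 0.0522509
  π_II·L_II = 0.71 × 0.113117 = 0.0803133
Denominator: 0.0522509 + 0.0803133 = 0.132564
Responsibility of Component I: 0.0522509 / 0.132564 ≈ 0.3942

0.3942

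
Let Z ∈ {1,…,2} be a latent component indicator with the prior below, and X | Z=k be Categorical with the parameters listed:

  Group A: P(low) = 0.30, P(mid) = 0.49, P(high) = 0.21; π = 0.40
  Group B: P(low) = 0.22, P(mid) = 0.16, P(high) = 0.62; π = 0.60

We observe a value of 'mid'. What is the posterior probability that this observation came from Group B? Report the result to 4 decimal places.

Apply Bayes' rule: the posterior for each component is proportional to its prior times its likelihood at x.
Component likelihoods at x = 'mid':
  f_A = P(mid | comp) = 0.49
  f_B = P(mid | comp) = 0.16
Weight by the priors:
  π_A·f_A = 0.40 × 0.49 = 0.196
  π_B·f_B = 0.60 × 0.16 = 0.096
Evidence: 0.196 + 0.096 = 0.292
P(Group B | x) = 0.096 / 0.292 ≈ 0.3288

0.3288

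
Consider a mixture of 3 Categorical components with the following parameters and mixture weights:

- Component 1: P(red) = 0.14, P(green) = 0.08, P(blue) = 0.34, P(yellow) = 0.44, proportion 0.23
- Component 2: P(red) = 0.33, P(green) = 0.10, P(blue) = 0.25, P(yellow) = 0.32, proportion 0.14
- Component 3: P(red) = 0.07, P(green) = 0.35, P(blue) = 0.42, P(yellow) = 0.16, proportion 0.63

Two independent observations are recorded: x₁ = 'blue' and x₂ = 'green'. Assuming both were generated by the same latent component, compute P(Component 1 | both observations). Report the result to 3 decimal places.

0.061

The responsibility of component k is w_k f_k(x) divided by Σ_j w_j f_j(x).
Since both observations come from the same component, the likelihood for component k is f_k(x₁)·f_k(x₂).
  f_1 = [0.34] × [0.08] = 0.0272
  f_2 = [0.25] × [0.1] = 0.025
  f_3 = [0.42] × [0.35] = 0.147
Prior × likelihood for each component:
  w_1·f_1 = 0.23 × 0.0272 = 0.006256
  w_2·f_2 = 0.14 × 0.025 = 0.0035
  w_3·f_3 = 0.63 × 0.147 = 0.09261
Normaliser: 0.006256 + 0.0035 + 0.09261 = 0.102366
P(Component 1 | x₁, x₂) ≈ 0.061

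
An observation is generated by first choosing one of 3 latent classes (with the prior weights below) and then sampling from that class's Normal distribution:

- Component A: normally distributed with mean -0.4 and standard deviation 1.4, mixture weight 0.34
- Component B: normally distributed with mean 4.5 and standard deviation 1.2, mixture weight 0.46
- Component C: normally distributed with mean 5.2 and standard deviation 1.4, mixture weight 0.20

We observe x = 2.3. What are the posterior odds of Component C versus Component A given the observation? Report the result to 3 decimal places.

Posterior odds = (w_i f_i(x)) / (w_j f_j(x)); the normalising sum cancels.
Component likelihoods at x = 2.3:
  f_A = 0.0443739
  f_B = 0.061926
  f_C = 0.033346
Posterior odds = (w_C·f_C) / (w_A·f_A) = (0.20·0.033346) / (0.34·0.0443739) = 0.00666919 / 0.0150871 ≈ 0.442

0.442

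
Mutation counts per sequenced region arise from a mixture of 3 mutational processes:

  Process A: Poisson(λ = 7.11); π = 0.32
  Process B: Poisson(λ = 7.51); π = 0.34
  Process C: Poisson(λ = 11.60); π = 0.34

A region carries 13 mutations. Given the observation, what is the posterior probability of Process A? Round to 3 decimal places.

0.107

The responsibility of component k is P(Z=k) f_k(x) divided by Σ_j P(Z=j) f_j(x).
Evaluate each component's likelihood at the observed value:
  p_A = e^(−7.11)·7.11^13/13! = 0.0155665
  p_B = e^(−7.51)·7.51^13/13! = 0.0212563
  p_C = e^(−11.60)·11.60^13/13! = 0.101358
Prior × likelihood for each component:
  P(Z=A)·p_A = 0.32 × 0.0155665 = 0.00498128
  P(Z=B)·p_B = 0.34 × 0.0212563 = 0.00722714
  P(Z=C)·p_C = 0.34 × 0.101358 = 0.0344617
Denominator: 0.00498128 + 0.00722714 + 0.0344617 = 0.0466701
So the posterior for Process A is 0.00498128 / 0.0466701 ≈ 0.107.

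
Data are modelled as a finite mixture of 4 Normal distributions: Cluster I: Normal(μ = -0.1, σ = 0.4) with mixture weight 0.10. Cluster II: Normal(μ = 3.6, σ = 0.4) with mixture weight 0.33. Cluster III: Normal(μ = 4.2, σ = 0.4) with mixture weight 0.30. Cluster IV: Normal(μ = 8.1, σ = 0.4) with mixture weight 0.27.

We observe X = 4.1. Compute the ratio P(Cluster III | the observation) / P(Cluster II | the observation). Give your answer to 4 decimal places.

1.9245

Posterior odds = (P(Z=i) f_i(x)) / (P(Z=j) f_j(x)); the normalising sum cancels.
Normal densities:
  L_I = 1.14384e-24
  L_II = 0.456623
  L_III = 0.96667
  L_IV = 1.92365e-22
0.290001 / 0.150685 ≈ 1.9245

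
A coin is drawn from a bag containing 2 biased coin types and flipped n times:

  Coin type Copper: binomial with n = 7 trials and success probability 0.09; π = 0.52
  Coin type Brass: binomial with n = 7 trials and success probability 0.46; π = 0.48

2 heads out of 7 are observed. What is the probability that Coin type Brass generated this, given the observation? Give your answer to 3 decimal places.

0.640

P(component k | x) = π_k·f_k(x) / marginal(x), where marginal(x) = Σ_j π_j·f_j(x).
Evaluate each component's likelihood at the observed value:
  L_Copper = C(7,2)·0.09^2·0.91^5 = 21·0.0081·0.624032 = 0.106148
  L_Brass = C(7,2)·0.46^2·0.54^5 = 21·0.2116·0.0459165 = 0.204035
Weight by the priors:
  π_Copper·L_Copper = 0.52 × 0.106148 = 0.0551969
  π_Brass·L_Brass = 0.48 × 0.204035 = 0.0979366
Evidence: 0.0551969 + 0.0979366 = 0.153133
P(Coin type Brass | data) ≈ 0.640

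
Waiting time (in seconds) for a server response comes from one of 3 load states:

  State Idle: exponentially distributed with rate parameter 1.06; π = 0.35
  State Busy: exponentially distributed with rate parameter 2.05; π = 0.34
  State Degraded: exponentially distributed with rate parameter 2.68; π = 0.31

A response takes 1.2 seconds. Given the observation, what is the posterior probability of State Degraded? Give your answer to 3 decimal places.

Apply Bayes' rule: the posterior for each component is proportional to its prior times its likelihood at x.
Exponential densities:
  p_Idle = 1.06·e^(−1.06·1.2) = 1.06·e^(−1.2720) = 0.297087
  p_Busy = 2.05·e^(−2.05·1.2) = 2.05·e^(−2.4600) = 0.175142
  p_Degraded = 2.68·e^(−2.68·1.2) = 2.68·e^(−3.2160) = 0.107509
Weight by the priors:
  P(Z=Idle)·p_Idle = 0.35 × 0.297087 = 0.10398
  P(Z=Busy)·p_Busy = 0.34 × 0.175142 = 0.0595482
  P(Z=Degraded)·p_Degraded = 0.31 × 0.107509 = 0.0333277
Sum: 0.10398 + 0.0595482 + 0.0333277 = 0.196856
P(State Degraded | the observation) ≈ 0.169

0.169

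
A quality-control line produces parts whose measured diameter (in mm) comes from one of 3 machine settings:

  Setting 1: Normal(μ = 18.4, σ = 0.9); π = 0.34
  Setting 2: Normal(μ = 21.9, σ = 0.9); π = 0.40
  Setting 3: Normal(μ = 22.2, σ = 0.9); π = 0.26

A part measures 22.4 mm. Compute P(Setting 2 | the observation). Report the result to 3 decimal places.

Apply Bayes' rule: the posterior for each component is proportional to its prior times its likelihood at x.
Normal densities:
  p_1 = 2.27688e-05
  p_2 = 0.37988
  p_3 = 0.432458
Prior × likelihood for each component:
  π_1·p_1 = 0.34 × 2.27688e-05 = 7.74138e-06
  π_2·p_2 = 0.40 × 0.37988 = 0.151952
  π_3·p_3 = 0.26 × 0.432458 = 0.112439
Denominator: 7.74138e-06 + 0.151952 + 0.112439 = 0.264399
So the posterior for Setting 2 is 0.151952 / 0.264399 ≈ 0.575.

0.575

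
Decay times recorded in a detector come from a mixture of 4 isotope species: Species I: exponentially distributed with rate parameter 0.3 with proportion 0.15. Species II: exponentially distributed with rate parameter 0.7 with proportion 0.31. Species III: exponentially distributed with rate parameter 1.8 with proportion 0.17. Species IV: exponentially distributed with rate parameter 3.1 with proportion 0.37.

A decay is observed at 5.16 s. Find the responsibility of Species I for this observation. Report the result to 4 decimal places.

The responsibility of component k is w_k f_k(x) divided by Σ_j w_j f_j(x).
Exponential densities:
  f_I = 0.0638019
  f_II = 0.0188985
  f_III = 0.00016655
  f_IV = 3.50257e-07
Prior × likelihood for each component:
  w_I·f_I = 0.15 × 0.0638019 = 0.00957028
  w_II·f_II = 0.31 × 0.0188985 = 0.00585852
  w_III·f_III = 0.17 × 0.00016655 = 2.83135e-05
  w_IV·f_IV = 0.37 × 3.50257e-07 = 1.29595e-07
Evidence: 0.00957028 + 0.00585852 + 2.83135e-05 + 1.29595e-07 = 0.0154572
So the posterior for Species I is 0.00957028 / 0.0154572 ≈ 0.6191.

0.6191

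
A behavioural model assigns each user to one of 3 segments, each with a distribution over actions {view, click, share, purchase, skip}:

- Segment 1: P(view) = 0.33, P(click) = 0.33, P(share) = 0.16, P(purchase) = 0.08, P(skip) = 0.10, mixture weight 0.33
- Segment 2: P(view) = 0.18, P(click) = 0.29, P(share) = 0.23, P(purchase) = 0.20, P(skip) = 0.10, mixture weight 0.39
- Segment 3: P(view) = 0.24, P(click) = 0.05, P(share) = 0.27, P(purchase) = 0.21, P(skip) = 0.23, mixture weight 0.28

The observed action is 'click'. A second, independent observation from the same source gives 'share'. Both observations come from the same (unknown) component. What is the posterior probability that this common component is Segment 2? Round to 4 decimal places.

0.5509

By Bayes' theorem, P(k | x) = P(Z=k) f_k(x) / Σ_j P(Z=j) f_j(x).
Since both observations come from the same component, the likelihood for component k is f_k(x₁)·f_k(x₂).
  L_1 = [0.33] × [0.16] = 0.0528
  L_2 = [0.29] × [0.23] = 0.0667
  L_3 = [0.05] × [0.27] = 0.0135
Unnormalised posteriors:
  P(Z=1)·L_1 = 0.33 × 0.0528 = 0.017424
  P(Z=2)·L_2 = 0.39 × 0.0667 = 0.026013
  P(Z=3)·L_3 = 0.28 × 0.0135 = 0.00378
Marginal: 0.017424 + 0.026013 + 0.00378 = 0.047217
Responsibility of Segment 2: 0.026013 / 0.047217 ≈ 0.5509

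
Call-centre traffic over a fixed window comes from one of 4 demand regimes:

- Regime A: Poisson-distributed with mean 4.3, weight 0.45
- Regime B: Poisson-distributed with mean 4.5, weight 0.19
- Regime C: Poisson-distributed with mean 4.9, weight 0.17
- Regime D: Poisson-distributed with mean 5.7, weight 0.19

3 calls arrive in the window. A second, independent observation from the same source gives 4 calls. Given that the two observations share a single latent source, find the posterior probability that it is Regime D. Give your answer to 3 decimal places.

0.099

By Bayes' theorem, P(k | x) = π_k f_k(x) / Σ_j π_j f_j(x).
Since both observations come from the same component, the likelihood for component k is f_k(x₁)·f_k(x₂).
  L_A = [0.179799] × [0.193284] = 0.0347523
  L_B = [0.168718] × [0.189808] = 0.0320239
  L_C = [0.146014] × [0.178867] = 0.0261171
  L_D = [0.103275] × [0.147167] = 0.0151986
Multiply by the mixture weights:
  π_A·L_A = 0.45 × 0.0347523 = 0.0156386
  π_B·L_B = 0.19 × 0.0320239 = 0.00608455
  π_C·L_C = 0.17 × 0.0261171 = 0.0044399
  π_D·L_D = 0.19 × 0.0151986 = 0.00288774
Sum: 0.0156386 + 0.00608455 + 0.0044399 + 0.00288774 = 0.0290507
P(Regime D | x) ≈ 0.099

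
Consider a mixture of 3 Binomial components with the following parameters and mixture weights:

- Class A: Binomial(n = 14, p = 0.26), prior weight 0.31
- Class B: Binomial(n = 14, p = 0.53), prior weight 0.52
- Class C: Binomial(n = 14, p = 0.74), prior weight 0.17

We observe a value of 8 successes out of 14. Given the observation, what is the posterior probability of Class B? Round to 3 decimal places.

Posterior ∝ prior × likelihood, so P(k | x) ∝ π_k f_k(x); normalise over all components.
Binomial probabilities:
  L_A = 0.0102975
  L_B = 0.201535
  L_C = 0.083416
Multiply by the mixture weights:
  π_A·L_A = 0.31 × 0.0102975 = 0.00319223
  π_B·L_B = 0.52 × 0.201535 = 0.104798
  π_C·L_C = 0.17 × 0.083416 = 0.0141807
Sum: 0.00319223 + 0.104798 + 0.0141807 = 0.122171
Responsibility of Class B: 0.104798 / 0.122171 ≈ 0.858

0.858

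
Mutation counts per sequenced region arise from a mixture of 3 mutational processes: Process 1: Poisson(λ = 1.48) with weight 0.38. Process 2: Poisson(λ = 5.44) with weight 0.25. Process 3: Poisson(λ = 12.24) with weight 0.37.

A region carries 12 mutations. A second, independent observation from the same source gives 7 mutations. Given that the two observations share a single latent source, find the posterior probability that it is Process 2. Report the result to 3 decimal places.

P(component k | x) = π_k·f_k(x) / marginal(x), where marginal(x) = Σ_j π_j·f_j(x).
Since both observations come from the same component, the likelihood for component k is f_k(x₁)·f_k(x₂).
  L_1 = [e^(−1.48)·1.48^12/12! = 5.24865e-08] × [0.000702499] = 3.68717e-11
  L_2 = [e^(−5.44)·5.44^12/12! = 0.00608538] × [0.121395] = 0.000738733
  L_3 = [e^(−12.24)·12.24^12/12! = 0.114097] × [0.0394707] = 0.0045035
Multiply by the mixture weights:
  π_1·L_1 = 0.38 × 3.68717e-11 = 1.40113e-11
  π_2·L_2 = 0.25 × 0.000738733 = 0.000184683
  π_3·L_3 = 0.37 × 0.0045035 = 0.0016663
Normaliser: 1.40113e-11 + 0.000184683 + 0.0016663 = 0.00185098
So the posterior for Process 2 is 0.000184683 / 0.00185098 ≈ 0.100.

0.100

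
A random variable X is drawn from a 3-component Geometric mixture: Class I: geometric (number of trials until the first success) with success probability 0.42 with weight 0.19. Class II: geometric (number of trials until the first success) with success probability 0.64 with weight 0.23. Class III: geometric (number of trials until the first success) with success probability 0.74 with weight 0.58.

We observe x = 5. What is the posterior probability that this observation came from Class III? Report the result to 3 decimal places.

The responsibility of component k is w_k f_k(x) divided by Σ_j w_j f_j(x).
Component likelihoods at x = 5:
  f_I = 0.0475293
  f_II = 0.0107495
  f_III = 0.00338162
Unnormalised posteriors:
  w_I·f_I = 0.19 × 0.0475293 = 0.00903056
  w_II·f_II = 0.23 × 0.0107495 = 0.00247239
  w_III·f_III = 0.58 × 0.00338162 = 0.00196134
Evidence: 0.00903056 + 0.00247239 + 0.00196134 = 0.0134643
Responsibility of Class III: 0.00196134 / 0.0134643 ≈ 0.146

0.146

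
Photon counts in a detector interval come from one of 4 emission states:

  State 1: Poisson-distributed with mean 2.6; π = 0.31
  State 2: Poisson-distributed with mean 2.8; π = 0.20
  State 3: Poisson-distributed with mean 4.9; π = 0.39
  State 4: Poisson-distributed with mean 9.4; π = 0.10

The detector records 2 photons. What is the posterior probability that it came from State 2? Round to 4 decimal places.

0.2966

The responsibility of component k is P(Z=k) f_k(x) divided by Σ_j P(Z=j) f_j(x).
Evaluate each component's likelihood at the observed value:
  p_1 = 0.251045
  p_2 = 0.238375
  p_3 = 0.0893962
  p_4 = 0.00365475
Multiply by the mixture weights:
  P(Z=1)·p_1 = 0.31 × 0.251045 = 0.0778239
  P(Z=2)·p_2 = 0.20 × 0.238375 = 0.0476751
  P(Z=3)·p_3 = 0.39 × 0.0893962 = 0.0348645
  P(Z=4)·p_4 = 0.10 × 0.00365475 = 0.000365475
Evidence: 0.0778239 + 0.0476751 + 0.0348645 + 0.000365475 = 0.160729
So the posterior for State 2 is 0.0476751 / 0.160729 ≈ 0.2966.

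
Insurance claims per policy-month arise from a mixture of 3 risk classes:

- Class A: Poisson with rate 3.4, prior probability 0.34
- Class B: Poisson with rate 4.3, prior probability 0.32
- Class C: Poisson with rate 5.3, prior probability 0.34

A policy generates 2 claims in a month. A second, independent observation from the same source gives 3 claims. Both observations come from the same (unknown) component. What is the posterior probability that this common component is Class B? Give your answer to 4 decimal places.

Apply Bayes' rule: the posterior for each component is proportional to its prior times its likelihood at x.
Since both observations come from the same component, the likelihood for component k is f_k(x₁)·f_k(x₂).
  L_A = [0.192898] × [0.218617] = 0.0421707
  L_B = [0.125441] × [0.179799] = 0.0225543
  L_C = [0.0701069] × [0.123856] = 0.00868314
Weight by the priors:
  w_A·L_A = 0.34 × 0.0421707 = 0.014338
  w_B·L_B = 0.32 × 0.0225543 = 0.00721736
  w_C·L_C = 0.34 × 0.00868314 = 0.00295227
Sum: 0.014338 + 0.00721736 + 0.00295227 = 0.0245077
P(Class B | x₁,x₂) ≈ 0.2945

0.2945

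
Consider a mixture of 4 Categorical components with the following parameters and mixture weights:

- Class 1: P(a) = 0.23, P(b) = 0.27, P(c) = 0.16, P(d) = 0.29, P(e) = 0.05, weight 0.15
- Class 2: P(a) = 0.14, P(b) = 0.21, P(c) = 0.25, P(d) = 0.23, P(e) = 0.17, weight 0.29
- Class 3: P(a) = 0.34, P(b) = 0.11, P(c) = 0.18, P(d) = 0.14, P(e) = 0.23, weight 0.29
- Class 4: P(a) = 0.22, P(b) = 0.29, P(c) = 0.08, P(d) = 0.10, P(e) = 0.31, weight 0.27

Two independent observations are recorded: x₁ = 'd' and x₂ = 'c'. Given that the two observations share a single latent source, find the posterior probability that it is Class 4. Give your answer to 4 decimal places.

0.0653

By Bayes' theorem, P(k | x) = π_k f_k(x) / Σ_j π_j f_j(x).
Since both observations come from the same component, the likelihood for component k is f_k(x₁)·f_k(x₂).
  f_1 = [P(d | comp) = 0.29] × [0.16] = 0.0464
  f_2 = [P(d | comp) = 0.23] × [0.25] = 0.0575
  f_3 = [P(d | comp) = 0.14] × [0.18] = 0.0252
  f_4 = [P(d | comp) = 0.10] × [0.08] = 0.008
Multiply by the mixture weights:
  π_1·f_1 = 0.15 × 0.0464 = 0.00696
  π_2·f_2 = 0.29 × 0.0575 = 0.016675
  π_3·f_3 = 0.29 × 0.0252 = 0.007308
  π_4·f_4 = 0.27 × 0.008 = 0.00216
Sum: 0.00696 + 0.016675 + 0.007308 + 0.00216 = 0.033103
So the posterior for Class 4 is 0.00216 / 0.033103 ≈ 0.0653.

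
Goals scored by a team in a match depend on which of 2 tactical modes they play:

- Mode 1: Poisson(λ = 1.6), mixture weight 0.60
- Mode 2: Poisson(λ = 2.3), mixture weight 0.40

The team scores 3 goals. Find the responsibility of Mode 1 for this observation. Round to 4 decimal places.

Apply Bayes' rule: the posterior for each component is proportional to its prior times its likelihood at x.
Poisson probabilities:
  L_1 = 0.137828
  L_2 = 0.203308
Multiply by the mixture weights:
  π_1·L_1 = 0.60 × 0.137828 = 0.0826968
  π_2·L_2 = 0.40 × 0.203308 = 0.0813233
Evidence: 0.0826968 + 0.0813233 = 0.16402
P(Mode 1 | the observation) = 0.0826968 / 0.16402 ≈ 0.5042

0.5042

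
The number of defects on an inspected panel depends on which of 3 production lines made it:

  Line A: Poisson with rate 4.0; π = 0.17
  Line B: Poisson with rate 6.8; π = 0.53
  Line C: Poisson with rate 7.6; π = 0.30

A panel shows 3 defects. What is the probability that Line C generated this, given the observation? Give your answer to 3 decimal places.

By Bayes' theorem, P(k | x) = π_k f_k(x) / Σ_j π_j f_j(x).
Poisson probabilities:
  L_A = e^(−4.0)·4.0^3/3! = 0.195367
  L_B = e^(−6.8)·6.8^3/3! = 0.0583678
  L_C = e^(−7.6)·7.6^3/3! = 0.0366144
Unnormalised posteriors:
  π_A·L_A = 0.17 × 0.195367 = 0.0332124
  π_B·L_B = 0.53 × 0.0583678 = 0.0309349
  π_C·L_C = 0.30 × 0.0366144 = 0.0109843
Sum: 0.0332124 + 0.0309349 + 0.0109843 = 0.0751316
So the posterior for Line C is 0.0109843 / 0.0751316 ≈ 0.146.

0.146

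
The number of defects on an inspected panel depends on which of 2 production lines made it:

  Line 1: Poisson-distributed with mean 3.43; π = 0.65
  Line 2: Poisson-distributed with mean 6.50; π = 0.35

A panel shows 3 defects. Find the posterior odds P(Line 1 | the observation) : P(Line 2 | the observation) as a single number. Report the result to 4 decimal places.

5.8786

Since P(k|x) ∝ π_k f_k(x), the posterior odds are π_i f_i(x) / (π_j f_j(x)).
Evaluate each component's likelihood at the observed value:
  p_1 = e^(−3.43)·3.43^3/3! = 0.217822
  p_2 = e^(−6.50)·6.50^3/3! = 0.0688137
Posterior odds = (π_1·p_1) / (π_2·p_2) = (0.65·0.217822) / (0.35·0.0688137) = 0.141584 / 0.0240848 ≈ 5.8786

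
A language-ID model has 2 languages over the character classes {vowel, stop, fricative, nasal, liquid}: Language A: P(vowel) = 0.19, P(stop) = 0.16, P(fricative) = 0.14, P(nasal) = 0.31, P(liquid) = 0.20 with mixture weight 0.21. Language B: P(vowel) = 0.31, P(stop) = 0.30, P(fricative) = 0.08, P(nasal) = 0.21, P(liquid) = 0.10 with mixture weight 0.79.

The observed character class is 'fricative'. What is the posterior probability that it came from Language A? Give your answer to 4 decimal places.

0.3175

P(component k | x) = π_k·f_k(x) / marginal(x), where marginal(x) = Σ_j π_j·f_j(x).
Evaluate each component's likelihood at the observed value:
  L_A = 0.14
  L_B = 0.08
Unnormalised posteriors:
  π_A·L_A = 0.21 × 0.14 = 0.0294
  π_B·L_B = 0.79 × 0.08 = 0.0632
Evidence: 0.0294 + 0.0632 = 0.0926
Responsibility of Language A: 0.0294 / 0.0926 ≈ 0.3175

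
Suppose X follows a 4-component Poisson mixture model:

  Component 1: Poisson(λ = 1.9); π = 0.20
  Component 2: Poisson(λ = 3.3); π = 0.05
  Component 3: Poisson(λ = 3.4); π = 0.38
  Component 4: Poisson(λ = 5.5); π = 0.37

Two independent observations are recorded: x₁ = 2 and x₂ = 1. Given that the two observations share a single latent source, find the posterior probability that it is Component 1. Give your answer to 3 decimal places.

0.604

By Bayes' theorem, P(k | x) = π_k f_k(x) / Σ_j π_j f_j(x).
Since both observations come from the same component, the likelihood for component k is f_k(x₁)·f_k(x₂).
  f_1 = [0.269971] × [0.28418] = 0.0767206
  f_2 = [0.200829] × [0.121714] = 0.0244438
  f_3 = [0.192898] × [0.113469] = 0.0218879
  f_4 = [0.0618124] × [0.0224772] = 0.00138937
Multiply by the mixture weights:
  π_1·f_1 = 0.20 × 0.0767206 = 0.0153441
  π_2·f_2 = 0.05 × 0.0244438 = 0.00122219
  π_3·f_3 = 0.38 × 0.0218879 = 0.00831741
  π_4·f_4 = 0.37 × 0.00138937 = 0.000514068
Marginal: 0.0153441 + 0.00122219 + 0.00831741 + 0.000514068 = 0.0253978
P(Component 1 | x) ≈ 0.604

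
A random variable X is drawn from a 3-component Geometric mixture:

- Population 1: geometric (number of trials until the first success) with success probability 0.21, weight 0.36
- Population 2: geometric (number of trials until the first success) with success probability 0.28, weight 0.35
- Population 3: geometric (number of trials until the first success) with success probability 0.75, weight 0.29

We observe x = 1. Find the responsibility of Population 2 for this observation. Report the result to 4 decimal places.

P(component k | x) = π_k·f_k(x) / marginal(x), where marginal(x) = Σ_j π_j·f_j(x).
Geometric probabilities:
  p_1 = 0.21·(1−0.21)^0 = 0.21·1 = 0.21
  p_2 = 0.28·(1−0.28)^0 = 0.28·1 = 0.28
  p_3 = 0.75·(1−0.75)^0 = 0.75·1 = 0.75
Multiply by the mixture weights:
  π_1·p_1 = 0.36 × 0.21 = 0.0756
  π_2·p_2 = 0.35 × 0.28 = 0.098
  π_3·p_3 = 0.29 × 0.75 = 0.2175
Denominator: 0.0756 + 0.098 + 0.2175 = 0.3911
P(Population 2 | 1) ≈ 0.2506

0.2506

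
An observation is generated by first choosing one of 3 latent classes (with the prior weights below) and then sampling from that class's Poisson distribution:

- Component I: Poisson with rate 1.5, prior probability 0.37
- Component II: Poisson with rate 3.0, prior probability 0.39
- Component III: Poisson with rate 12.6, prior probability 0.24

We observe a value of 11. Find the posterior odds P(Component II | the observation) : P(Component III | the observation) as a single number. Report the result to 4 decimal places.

0.0033

Since P(k|x) ∝ π_k f_k(x), the posterior odds are π_i f_i(x) / (π_j f_j(x)).
Component likelihoods at x = 11:
  p_I = e^(−1.5)·1.5^11/11! = 4.83511e-07
  p_II = e^(−3.0)·3.0^11/11! = 0.00022095
  p_III = e^(−12.6)·12.6^11/11! = 0.107352
Posterior odds = (π_II·p_II) / (π_III·p_III) = (0.39·0.00022095) / (0.24·0.107352) = 8.61706e-05 / 0.0257645 ≈ 0.0033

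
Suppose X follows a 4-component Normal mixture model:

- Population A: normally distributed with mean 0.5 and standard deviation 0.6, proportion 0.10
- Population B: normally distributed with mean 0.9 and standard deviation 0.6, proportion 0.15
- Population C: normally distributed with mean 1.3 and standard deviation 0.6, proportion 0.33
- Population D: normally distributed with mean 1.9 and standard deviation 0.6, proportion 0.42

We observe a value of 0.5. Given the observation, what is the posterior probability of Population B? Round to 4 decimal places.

By Bayes' theorem, P(k | x) = P(Z=k) f_k(x) / Σ_j P(Z=j) f_j(x).
Normal densities:
  L_A = (1/(0.6·√(2π)))·exp(−(0.5−0.5)²/(2·0.6²)) = 0.664904·exp(-0.00000) = 0.664904
  L_B = (1/(0.6·√(2π)))·exp(−(0.5−0.9)²/(2·0.6²)) = 0.664904·exp(-0.22222) = 0.532413
  L_C = (1/(0.6·√(2π)))·exp(−(0.5−1.3)²/(2·0.6²)) = 0.664904·exp(-0.88889) = 0.27335
  L_D = (1/(0.6·√(2π)))·exp(−(0.5−1.9)²/(2·0.6²)) = 0.664904·exp(-2.72222) = 0.0437031
Weight by the priors:
  P(Z=A)·L_A = 0.10 × 0.664904 = 0.0664904
  P(Z=B)·L_B = 0.15 × 0.532413 = 0.079862
  P(Z=C)·L_C = 0.33 × 0.27335 = 0.0902055
  P(Z=D)·L_D = 0.42 × 0.0437031 = 0.0183553
Denominator: 0.0664904 + 0.079862 + 0.0902055 + 0.0183553 = 0.254913
Responsibility of Population B: 0.079862 / 0.254913 ≈ 0.3133

0.3133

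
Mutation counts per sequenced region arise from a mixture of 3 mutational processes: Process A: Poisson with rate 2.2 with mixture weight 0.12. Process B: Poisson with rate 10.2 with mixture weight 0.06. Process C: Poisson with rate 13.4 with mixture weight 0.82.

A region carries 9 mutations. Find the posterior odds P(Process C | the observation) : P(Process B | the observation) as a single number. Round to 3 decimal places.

6.493

Posterior odds = (w_i f_i(x)) / (w_j f_j(x)); the normalising sum cancels.
Evaluate each component's likelihood at the observed value:
  f_A = 0.000368632
  f_B = 0.122415
  f_C = 0.0581613
Odds = (0.82/0.06) × (0.0581613/0.122415) = 13.6667 × 0.475116 ≈ 6.493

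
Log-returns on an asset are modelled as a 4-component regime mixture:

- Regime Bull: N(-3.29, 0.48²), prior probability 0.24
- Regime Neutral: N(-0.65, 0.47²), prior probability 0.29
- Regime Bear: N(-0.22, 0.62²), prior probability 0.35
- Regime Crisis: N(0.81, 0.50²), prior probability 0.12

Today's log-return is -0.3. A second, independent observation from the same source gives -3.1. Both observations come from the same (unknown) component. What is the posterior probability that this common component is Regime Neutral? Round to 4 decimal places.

0.0629

Apply Bayes' rule: the posterior for each component is proportional to its prior times its likelihood at x.
Since both observations come from the same component, the likelihood for component k is f_k(x₁)·f_k(x₂).
  f_Bull = [3.11752e-09] × [0.768503] = 2.39582e-09
  f_Neutral = [0.64327] × [1.0673e-06] = 6.86561e-07
  f_Bear = [0.638121] × [1.32745e-05] = 8.47075e-06
  f_Crisis = [0.0678815] × [4.19629e-14] = 2.8485e-15
Weight by the priors:
  w_Bull·f_Bull = 0.24 × 2.39582e-09 = 5.74997e-10
  w_Neutral·f_Neutral = 0.29 × 6.86561e-07 = 1.99103e-07
  w_Bear·f_Bear = 0.35 × 8.47075e-06 = 2.96476e-06
  w_Crisis·f_Crisis = 0.12 × 2.8485e-15 = 3.4182e-16
Marginal: 5.74997e-10 + 1.99103e-07 + 2.96476e-06 + 3.4182e-16 = 3.16444e-06
Responsibility of Regime Neutral: 1.99103e-07 / 3.16444e-06 ≈ 0.0629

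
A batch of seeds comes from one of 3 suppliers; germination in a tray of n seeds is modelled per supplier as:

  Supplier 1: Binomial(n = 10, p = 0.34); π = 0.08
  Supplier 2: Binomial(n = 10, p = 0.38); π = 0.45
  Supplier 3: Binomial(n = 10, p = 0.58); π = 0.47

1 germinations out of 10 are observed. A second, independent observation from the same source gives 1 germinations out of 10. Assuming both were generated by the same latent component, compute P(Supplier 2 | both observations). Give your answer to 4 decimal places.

Apply Bayes' rule: the posterior for each component is proportional to its prior times its likelihood at x.
Since both observations come from the same component, the likelihood for component k is f_k(x₁)·f_k(x₂).
  L_1 = [0.0807931] × [0.0807931] = 0.00652753
  L_2 = [0.0514409] × [0.0514409] = 0.00264617
  L_3 = [0.00235869] × [0.00235869] = 5.56344e-06
Weight by the priors:
  π_1·L_1 = 0.08 × 0.00652753 = 0.000522202
  π_2·L_2 = 0.45 × 0.00264617 = 0.00119078
  π_3·L_3 = 0.47 × 5.56344e-06 = 2.61482e-06
Evidence: 0.000522202 + 0.00119078 + 2.61482e-06 = 0.00171559
Responsibility of Supplier 2: 0.00119078 / 0.00171559 ≈ 0.6941

0.6941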